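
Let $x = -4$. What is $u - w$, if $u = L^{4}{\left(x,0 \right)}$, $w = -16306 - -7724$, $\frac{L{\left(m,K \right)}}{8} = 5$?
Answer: $2568582$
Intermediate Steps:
$L{\left(m,K \right)} = 40$ ($L{\left(m,K \right)} = 8 \cdot 5 = 40$)
$w = -8582$ ($w = -16306 + 7724 = -8582$)
$u = 2560000$ ($u = 40^{4} = 2560000$)
$u - w = 2560000 - -8582 = 2560000 + 8582 = 2568582$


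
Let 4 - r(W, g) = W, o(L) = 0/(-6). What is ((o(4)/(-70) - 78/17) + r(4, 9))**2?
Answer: 6084/289 ≈ 21.052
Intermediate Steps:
o(L) = 0 (o(L) = 0*(-1/6) = 0)
r(W, g) = 4 - W
((o(4)/(-70) - 78/17) + r(4, 9))**2 = ((0/(-70) - 78/17) + (4 - 1*4))**2 = ((0*(-1/70) - 78*1/17) + (4 - 4))**2 = ((0 - 78/17) + 0)**2 = (-78/17 + 0)**2 = (-78/17)**2 = 6084/289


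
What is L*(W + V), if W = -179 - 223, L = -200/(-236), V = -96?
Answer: -24900/59 ≈ -422.03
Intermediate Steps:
L = 50/59 (L = -200*(-1/236) = 50/59 ≈ 0.84746)
W = -402
L*(W + V) = 50*(-402 - 96)/59 = (50/59)*(-498) = -24900/59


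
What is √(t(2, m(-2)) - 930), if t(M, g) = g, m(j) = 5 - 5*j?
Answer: I*√915 ≈ 30.249*I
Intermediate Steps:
√(t(2, m(-2)) - 930) = √((5 - 5*(-2)) - 930) = √((5 + 10) - 930) = √(15 - 930) = √(-915) = I*√915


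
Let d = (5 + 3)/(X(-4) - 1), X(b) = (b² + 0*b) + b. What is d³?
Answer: 512/1331 ≈ 0.38467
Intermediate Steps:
X(b) = b + b² (X(b) = (b² + 0) + b = b² + b = b + b²)
d = 8/11 (d = (5 + 3)/(-4*(1 - 4) - 1) = 8/(-4*(-3) - 1) = 8/(12 - 1) = 8/11 ≈ 0.72727)
d³ = (8/11)³ = 512/1331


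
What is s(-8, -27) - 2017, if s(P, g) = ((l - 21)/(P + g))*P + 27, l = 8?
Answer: -69754/35 ≈ -1993.0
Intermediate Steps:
s(P, g) = 27 - 13*P/(P + g) (s(P, g) = ((8 - 21)/(P + g))*P + 27 = (-13/(P + g))*P + 27 = -13*P/(P + g) + 27 = 27 - 13*P/(P + g))
s(-8, -27) - 2017 = (14*(-8) + 27*(-27))/(-8 - 27) - 2017 = (-112 - 729)/(-35) - 2017 = -1/35*(-841) - 2017 = 841/35 - 2017 = -69754/35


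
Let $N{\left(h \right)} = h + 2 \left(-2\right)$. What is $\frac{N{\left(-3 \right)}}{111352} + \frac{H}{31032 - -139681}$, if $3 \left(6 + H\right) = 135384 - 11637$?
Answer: $\frac{4591295545}{19009233976} \approx 0.24153$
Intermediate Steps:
$N{\left(h \right)} = -4 + h$ ($N{\left(h \right)} = h - 4 = -4 + h$)
$H = 41243$ ($H = -6 + \frac{135384 - 11637}{3} = -6 + \frac{1}{3} \cdot 123747 = -6 + 41249 = 41243$)
$\frac{N{\left(-3 \right)}}{111352} + \frac{H}{31032 - -139681} = \frac{-4 - 3}{111352} + \frac{41243}{31032 - -139681} = \left(-7\right) \frac{1}{111352} + \frac{41243}{31032 + 139681} = - \frac{7}{111352} + \frac{41243}{170713} = \frac{4591295545}{19009233976}$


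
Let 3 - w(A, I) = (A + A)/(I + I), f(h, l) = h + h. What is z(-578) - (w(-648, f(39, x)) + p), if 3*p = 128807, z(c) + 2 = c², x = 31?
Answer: 11354266/39 ≈ 2.9114e+5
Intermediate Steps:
z(c) = -2 + c²
f(h, l) = 2*h
p = 128807/3 (p = (⅓)*128807 = 128807/3 ≈ 42936.)
w(A, I) = 3 - A/I (w(A, I) = 3 - (A + A)/(I + I) = 3 - 2*A/(2*I) = 3 - 2*A*1/(2*I) = 3 - A/I)
z(-578) - (w(-648, f(39, x)) + p) = (-2 + (-578)²) - ((3 - 1*(-648)/2*39) + 128807/3) = (-2 + 334084) - ((3 - 1*(-648)/78) + 128807/3) = 334082 - ((3 - 1*(-648)*1/78) + 128807/3) = 334082 - ((3 + 108/13) + 128807/3) = 334082 - (147/13 + 128807/3) = 334082 - 1*1674932/39 = 334082 - 1674932/39 = 11354266/39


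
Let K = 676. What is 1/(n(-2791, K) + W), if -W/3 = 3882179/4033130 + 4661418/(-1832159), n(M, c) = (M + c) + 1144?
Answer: -7389335427670/7139982693515933 ≈ -0.0010349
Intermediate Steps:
n(M, c) = 1144 + M + c
W = 35062006751637/7389335427670 (W = -3*(3882179/4033130 + 4661418/(-1832159)) = -3*(3882179*(1/4033130) + 4661418*(-1/1832159)) = -3*(3882179/4033130 - 4661418/1832159) = -3*(-11687335583879/7389335427670) = 35062006751637/7389335427670 ≈ 4.7449)
1/(n(-2791, K) + W) = 1/((1144 - 2791 + 676) + 35062006751637/7389335427670) = 1/(-971 + 35062006751637/7389335427670) = 1/(-7139982693515933/7389335427670) = -7389335427670/7139982693515933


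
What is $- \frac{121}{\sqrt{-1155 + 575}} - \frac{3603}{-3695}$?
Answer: $\frac{3603}{3695} + \frac{121 i \sqrt{145}}{290} \approx 0.9751 + 5.0243 i$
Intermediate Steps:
$- \frac{121}{\sqrt{-1155 + 575}} - \frac{3603}{-3695} = - \frac{121}{\sqrt{-580}} - - \frac{3603}{3695} = - \frac{121}{2 i \sqrt{145}} + \frac{3603}{3695} = - 121 \left(- \frac{i \sqrt{145}}{290}\right) + \frac{3603}{3695} = \frac{121 i \sqrt{145}}{290} + \frac{3603}{3695} = \frac{3603}{3695} + \frac{121 i \sqrt{145}}{290}$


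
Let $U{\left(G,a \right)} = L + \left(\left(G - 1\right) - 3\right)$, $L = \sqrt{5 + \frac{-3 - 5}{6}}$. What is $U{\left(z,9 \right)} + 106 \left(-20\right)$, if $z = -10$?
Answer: $-2134 + \frac{\sqrt{33}}{3} \approx -2132.1$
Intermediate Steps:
$L = \frac{\sqrt{33}}{3}$ ($L = \sqrt{5 - \frac{4}{3}} = \sqrt{\frac{11}{3}} = \frac{\sqrt{33}}{3} \approx 1.9149$)
$U{\left(G,a \right)} = -4 + G + \frac{\sqrt{33}}{3}$ ($U{\left(G,a \right)} = \frac{\sqrt{33}}{3} + \left(\left(G - 1\right) - 3\right) = \frac{\sqrt{33}}{3} + \left(\left(-1 + G\right) - 3\right) = \frac{\sqrt{33}}{3} + \left(-4 + G\right) = -4 + G + \frac{\sqrt{33}}{3}$)
$U{\left(z,9 \right)} + 106 \left(-20\right) = \left(-4 - 10 + \frac{\sqrt{33}}{3}\right) + 106 \left(-20\right) = \left(-14 + \frac{\sqrt{33}}{3}\right) - 2120 = -2134 + \frac{\sqrt{33}}{3}$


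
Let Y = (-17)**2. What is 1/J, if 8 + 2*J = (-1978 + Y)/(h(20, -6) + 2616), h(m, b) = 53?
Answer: -5338/23041 ≈ -0.23167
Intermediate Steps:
Y = 289
J = -23041/5338 (J = -4 + ((-1978 + 289)/(53 + 2616))/2 = -4 + (-1689/2669)/2 = -4 + (-1689*1/2669)/2 = -4 + (1/2)*(-1689/2669) = -4 - 1689/5338 = -23041/5338 ≈ -4.3164)
1/J = 1/(-23041/5338) = -5338/23041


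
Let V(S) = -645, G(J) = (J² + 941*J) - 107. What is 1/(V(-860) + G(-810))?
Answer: -1/106862 ≈ -9.3579e-6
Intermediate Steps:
G(J) = -107 + J² + 941*J
1/(V(-860) + G(-810)) = 1/(-645 + (-107 + (-810)² + 941*(-810))) = 1/(-645 + (-107 + 656100 - 762210)) = 1/(-645 - 106217) = 1/(-106862) = -1/106862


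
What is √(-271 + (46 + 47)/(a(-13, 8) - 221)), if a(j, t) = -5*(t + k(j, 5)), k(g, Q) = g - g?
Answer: 2*I*√513474/87 ≈ 16.473*I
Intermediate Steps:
k(g, Q) = 0
a(j, t) = -5*t (a(j, t) = -5*(t + 0) = -5*t)
√(-271 + (46 + 47)/(a(-13, 8) - 221)) = √(-271 + (46 + 47)/(-5*8 - 221)) = √(-271 + 93/(-40 - 221)) = √(-271 + 93/(-261)) = √(-271 + 93*(-1/261)) = √(-271 - 31/87) = √(-23608/87) = 2*I*√513474/87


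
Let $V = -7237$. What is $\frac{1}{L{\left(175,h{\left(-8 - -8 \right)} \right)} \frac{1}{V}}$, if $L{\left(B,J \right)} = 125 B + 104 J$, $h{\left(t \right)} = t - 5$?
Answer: $- \frac{7237}{21355} \approx -0.33889$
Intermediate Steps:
$h{\left(t \right)} = -5 + t$
$L{\left(B,J \right)} = 104 J + 125 B$
$\frac{1}{L{\left(175,h{\left(-8 - -8 \right)} \right)} \frac{1}{V}} = \frac{1}{\left(104 \left(-5 - 0\right) + 125 \cdot 175\right) \frac{1}{-7237}} = \frac{1}{\left(104 \left(-5 + \left(-8 + 8\right)\right) + 21875\right) \left(- \frac{1}{7237}\right)} = \frac{1}{\left(104 \left(-5 + 0\right) + 21875\right) \left(- \frac{1}{7237}\right)} = \frac{1}{\left(104 \left(-5\right) + 21875\right) \left(- \frac{1}{7237}\right)} = \frac{1}{\left(-520 + 21875\right) \left(- \frac{1}{7237}\right)} = \frac{1}{21355 \left(- \frac{1}{7237}\right)} = \frac{1}{- \frac{21355}{7237}} = - \frac{7237}{21355}$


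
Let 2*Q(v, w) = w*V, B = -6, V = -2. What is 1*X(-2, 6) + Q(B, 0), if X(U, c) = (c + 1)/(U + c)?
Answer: 7/4 ≈ 1.7500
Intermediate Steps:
Q(v, w) = -w (Q(v, w) = (w*(-2))/2 = (-2*w)/2 = -w)
X(U, c) = (1 + c)/(U + c)
1*X(-2, 6) + Q(B, 0) = 1*((1 + 6)/(-2 + 6)) - 1*0 = 1*(7/4) + 0 = 7/4 + 0 = 7/4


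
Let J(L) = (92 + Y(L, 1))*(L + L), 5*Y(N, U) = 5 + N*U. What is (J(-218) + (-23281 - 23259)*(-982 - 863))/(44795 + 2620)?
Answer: 429223808/237075 ≈ 1810.5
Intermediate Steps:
Y(N, U) = 1 + N*U/5 (Y(N, U) = (5 + N*U)/5 = 1 + N*U/5)
J(L) = 2*L*(93 + L/5) (J(L) = (92 + (1 + (1/5)*L*1))*(L + L) = (92 + (1 + L/5))*(2*L) = (93 + L/5)*(2*L) = 2*L*(93 + L/5))
(J(-218) + (-23281 - 23259)*(-982 - 863))/(44795 + 2620) = ((2/5)*(-218)*(465 - 218) + (-23281 - 23259)*(-982 - 863))/(44795 + 2620) = ((2/5)*(-218)*247 - 46540*(-1845))/47415 = (-107692/5 + 85866300)*(1/47415) = (429223808/5)*(1/47415) = 429223808/237075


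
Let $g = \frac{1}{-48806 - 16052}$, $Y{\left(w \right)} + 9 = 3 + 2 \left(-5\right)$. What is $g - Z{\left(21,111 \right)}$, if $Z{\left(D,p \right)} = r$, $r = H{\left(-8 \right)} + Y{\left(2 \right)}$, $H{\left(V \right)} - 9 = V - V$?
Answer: $\frac{454005}{64858} \approx 7.0$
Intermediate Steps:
$Y{\left(w \right)} = -16$ ($Y{\left(w \right)} = -9 + \left(3 + 2 \left(-5\right)\right) = -9 + \left(3 - 10\right) = -9 - 7 = -16$)
$H{\left(V \right)} = 9$ ($H{\left(V \right)} = 9 + \left(V - V\right) = 9 + 0 = 9$)
$g = - \frac{1}{64858}$ ($g = \frac{1}{-64858} = - \frac{1}{64858} \approx -1.5418 \cdot 10^{-5}$)
$r = -7$ ($r = 9 - 16 = -7$)
$Z{\left(D,p \right)} = -7$
$g - Z{\left(21,111 \right)} = - \frac{1}{64858} - -7 = - \frac{1}{64858} + 7 = \frac{454005}{64858}$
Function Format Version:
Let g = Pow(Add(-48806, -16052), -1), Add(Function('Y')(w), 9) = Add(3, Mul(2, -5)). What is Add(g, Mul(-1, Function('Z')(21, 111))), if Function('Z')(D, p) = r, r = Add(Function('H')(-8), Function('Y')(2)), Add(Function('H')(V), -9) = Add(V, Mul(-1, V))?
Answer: Rational(454005, 64858) ≈ 7.0000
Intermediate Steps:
Function('Y')(w) = -16 (Function('Y')(w) = Add(-9, Add(3, Mul(2, -5))) = Add(-9, Add(3, -10)) = Add(-9, -7) = -16)
Function('H')(V) = 9 (Function('H')(V) = Add(9, Add(V, Mul(-1, V))) = Add(9, 0) = 9)
g = Rational(-1, 64858) (g = Pow(-64858, -1) = Rational(-1, 64858) ≈ -1.5418e-5)
r = -7 (r = Add(9, -16) = -7)
Function('Z')(D, p) = -7
Add(g, Mul(-1, Function('Z')(21, 111))) = Add(Rational(-1, 64858), Mul(-1, -7)) = Add(Rational(-1, 64858), 7) = Rational(454005, 64858)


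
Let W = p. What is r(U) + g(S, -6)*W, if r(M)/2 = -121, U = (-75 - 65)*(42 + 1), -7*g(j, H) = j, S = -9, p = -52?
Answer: -2162/7 ≈ -308.86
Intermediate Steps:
g(j, H) = -j/7
W = -52
U = -6020 (U = -140*43 = -6020)
r(M) = -242 (r(M) = 2*(-121) = -242)
r(U) + g(S, -6)*W = -242 - ⅐*(-9)*(-52) = -242 + (9/7)*(-52) = -242 - 468/7 = -2162/7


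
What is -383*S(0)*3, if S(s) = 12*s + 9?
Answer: -10341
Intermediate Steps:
S(s) = 9 + 12*s
-383*S(0)*3 = -383*(9 + 12*0)*3 = -383*(9 + 0)*3 = -3447*3 = -383*27 = -10341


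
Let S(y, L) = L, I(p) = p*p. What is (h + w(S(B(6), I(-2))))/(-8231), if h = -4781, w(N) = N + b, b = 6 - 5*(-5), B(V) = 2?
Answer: 4746/8231 ≈ 0.57660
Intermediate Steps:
I(p) = p²
b = 31 (b = 6 + 25 = 31)
w(N) = 31 + N (w(N) = N + 31 = 31 + N)
(h + w(S(B(6), I(-2))))/(-8231) = (-4781 + (31 + (-2)²))/(-8231) = (-4781 + (31 + 4))*(-1/8231) = (-4781 + 35)*(-1/8231) = -4746*(-1/8231) = 4746/8231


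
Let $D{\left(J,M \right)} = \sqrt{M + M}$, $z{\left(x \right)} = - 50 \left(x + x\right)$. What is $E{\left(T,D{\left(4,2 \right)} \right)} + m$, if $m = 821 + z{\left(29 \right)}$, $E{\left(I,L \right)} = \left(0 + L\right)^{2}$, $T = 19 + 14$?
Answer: $-2075$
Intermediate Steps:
$z{\left(x \right)} = - 100 x$ ($z{\left(x \right)} = - 50 \cdot 2 x = - 100 x$)
$D{\left(J,M \right)} = \sqrt{2} \sqrt{M}$ ($D{\left(J,M \right)} = \sqrt{2 M} = \sqrt{2} \sqrt{M}$)
$T = 33$
$E{\left(I,L \right)} = L^{2}$
$m = -2079$ ($m = 821 - 2900 = -2079$)
$E{\left(T,D{\left(4,2 \right)} \right)} + m = \left(\sqrt{2} \sqrt{2}\right)^{2} - 2079 = 2^{2} - 2079 = 4 - 2079 = -2075$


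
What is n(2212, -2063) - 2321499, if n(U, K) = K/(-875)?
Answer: -2031309562/875 ≈ -2.3215e+6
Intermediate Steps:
n(U, K) = -K/875 (n(U, K) = K*(-1/875) = -K/875)
n(2212, -2063) - 2321499 = -1/875*(-2063) - 2321499 = 2063/875 - 2321499 = -2031309562/875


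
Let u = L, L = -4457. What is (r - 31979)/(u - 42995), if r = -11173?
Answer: 10788/11863 ≈ 0.90938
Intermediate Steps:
u = -4457
(r - 31979)/(u - 42995) = (-11173 - 31979)/(-4457 - 42995) = -43152/(-47452) = -43152*(-1/47452) = 10788/11863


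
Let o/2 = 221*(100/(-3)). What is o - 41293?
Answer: -168079/3 ≈ -56026.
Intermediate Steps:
o = -44200/3 (o = 2*(221*(100/(-3))) = 2*(221*(100*(-1/3))) = 2*(221*(-100/3)) = 2*(-22100/3) = -44200/3 ≈ -14733.)
o - 41293 = -44200/3 - 41293 = -168079/3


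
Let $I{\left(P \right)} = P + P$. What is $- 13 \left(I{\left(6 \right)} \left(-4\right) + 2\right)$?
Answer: $598$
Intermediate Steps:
$I{\left(P \right)} = 2 P$
$- 13 \left(I{\left(6 \right)} \left(-4\right) + 2\right) = - 13 \left(2 \cdot 6 \left(-4\right) + 2\right) = - 13 \left(12 \left(-4\right) + 2\right) = - 13 \left(-48 + 2\right) = \left(-13\right) \left(-46\right) = 598$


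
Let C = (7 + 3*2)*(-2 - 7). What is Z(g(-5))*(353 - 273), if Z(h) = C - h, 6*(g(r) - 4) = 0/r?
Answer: -9680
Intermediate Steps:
g(r) = 4 (g(r) = 4 + (0/r)/6 = 4 + (⅙)*0 = 4 + 0 = 4)
C = -117 (C = (7 + 6)*(-9) = 13*(-9) = -117)
Z(h) = -117 - h
Z(g(-5))*(353 - 273) = (-117 - 1*4)*(353 - 273) = (-117 - 4)*80 = -121*80 = -9680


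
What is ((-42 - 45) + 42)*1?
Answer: -45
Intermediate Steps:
((-42 - 45) + 42)*1 = (-87 + 42)*1 = -45*1 = -45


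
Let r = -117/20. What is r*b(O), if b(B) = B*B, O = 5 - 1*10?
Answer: -585/4 ≈ -146.25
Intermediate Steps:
r = -117/20 (r = -117*1/20 = -117/20 ≈ -5.8500)
O = -5 (O = 5 - 10 = -5)
b(B) = B**2
r*b(O) = -117/20*(-5)**2 = -117/20*25 = -585/4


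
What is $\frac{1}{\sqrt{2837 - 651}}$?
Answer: $\frac{\sqrt{2186}}{2186} \approx 0.021388$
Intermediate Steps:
$\frac{1}{\sqrt{2837 - 651}} = \frac{1}{\sqrt{2186}} = \frac{\sqrt{2186}}{2186}$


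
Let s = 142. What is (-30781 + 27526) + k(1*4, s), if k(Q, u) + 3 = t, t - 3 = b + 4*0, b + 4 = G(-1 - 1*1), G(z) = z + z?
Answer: -3263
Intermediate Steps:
G(z) = 2*z
b = -8 (b = -4 + 2*(-1 - 1*1) = -4 + 2*(-1 - 1) = -4 + 2*(-2) = -4 - 4 = -8)
t = -5 (t = 3 + (-8 + 4*0) = 3 + (-8 + 0) = 3 - 8 = -5)
k(Q, u) = -8 (k(Q, u) = -3 - 5 = -8)
(-30781 + 27526) + k(1*4, s) = (-30781 + 27526) - 8 = -3255 - 8 = -3263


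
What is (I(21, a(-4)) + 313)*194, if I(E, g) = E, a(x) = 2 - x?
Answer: 64796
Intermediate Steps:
(I(21, a(-4)) + 313)*194 = (21 + 313)*194 = 334*194 = 64796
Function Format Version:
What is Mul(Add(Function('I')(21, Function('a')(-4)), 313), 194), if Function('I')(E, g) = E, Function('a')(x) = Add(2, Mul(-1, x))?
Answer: 64796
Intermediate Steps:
Mul(Add(Function('I')(21, Function('a')(-4)), 313), 194) = Mul(Add(21, 313), 194) = Mul(334, 194) = 64796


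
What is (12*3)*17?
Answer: 612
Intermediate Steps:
(12*3)*17 = 36*17 = 612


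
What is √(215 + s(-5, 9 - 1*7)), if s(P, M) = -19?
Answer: 14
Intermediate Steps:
√(215 + s(-5, 9 - 1*7)) = √(215 - 19) = √196 = 14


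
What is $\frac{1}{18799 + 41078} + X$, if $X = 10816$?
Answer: $\frac{647629633}{59877} \approx 10816.0$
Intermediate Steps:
$\frac{1}{18799 + 41078} + X = \frac{1}{18799 + 41078} + 10816 = \frac{1}{59877} + 10816 = \frac{647629633}{59877}$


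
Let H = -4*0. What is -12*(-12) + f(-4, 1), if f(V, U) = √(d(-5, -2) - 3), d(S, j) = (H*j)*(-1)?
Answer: 144 + I*√3 ≈ 144.0 + 1.732*I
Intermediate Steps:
H = 0
d(S, j) = 0 (d(S, j) = (0*j)*(-1) = 0*(-1) = 0)
f(V, U) = I*√3 (f(V, U) = √(0 - 3) = √(-3) = I*√3)
-12*(-12) + f(-4, 1) = -12*(-12) + I*√3 = 144 + I*√3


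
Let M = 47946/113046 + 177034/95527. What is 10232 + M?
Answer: 18419900139875/1799824207 ≈ 10234.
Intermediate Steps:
M = 4098853851/1799824207 (M = 47946*(1/113046) + 177034*(1/95527) = 7991/18841 + 177034/95527 = 4098853851/1799824207 ≈ 2.2774)
10232 + M = 10232 + 4098853851/1799824207 = 18419900139875/1799824207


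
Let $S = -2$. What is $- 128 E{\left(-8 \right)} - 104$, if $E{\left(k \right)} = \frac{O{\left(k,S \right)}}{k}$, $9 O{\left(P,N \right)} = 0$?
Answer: $-104$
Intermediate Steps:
$O{\left(P,N \right)} = 0$ ($O{\left(P,N \right)} = \frac{1}{9} \cdot 0 = 0$)
$E{\left(k \right)} = 0$ ($E{\left(k \right)} = \frac{0}{k} = 0$)
$- 128 E{\left(-8 \right)} - 104 = \left(-128\right) 0 - 104 = 0 - 104 = -104$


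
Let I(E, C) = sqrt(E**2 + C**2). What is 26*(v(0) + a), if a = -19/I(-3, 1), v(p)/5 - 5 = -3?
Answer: 260 - 247*sqrt(10)/5 ≈ 103.78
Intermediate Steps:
I(E, C) = sqrt(C**2 + E**2)
v(p) = 10 (v(p) = 25 + 5*(-3) = 25 - 15 = 10)
a = -19*sqrt(10)/10 (a = -19/sqrt(1**2 + (-3)**2) = -19/sqrt(1 + 9) = -19*sqrt(10)/10 ≈ -6.0083)
26*(v(0) + a) = 26*(10 - 19*sqrt(10)/10) = 260 - 247*sqrt(10)/5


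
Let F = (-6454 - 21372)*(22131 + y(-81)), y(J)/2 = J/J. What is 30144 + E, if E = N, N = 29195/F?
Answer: 18564871402357/615872858 ≈ 30144.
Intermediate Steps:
y(J) = 2 (y(J) = 2*(J/J) = 2*1 = 2)
F = -615872858 (F = (-6454 - 21372)*(22131 + 2) = -27826*22133 = -615872858)
N = -29195/615872858 (N = 29195/(-615872858) = 29195*(-1/615872858) = -29195/615872858 ≈ -4.7404e-5)
E = -29195/615872858 ≈ -4.7404e-5
30144 + E = 30144 - 29195/615872858 = 18564871402357/615872858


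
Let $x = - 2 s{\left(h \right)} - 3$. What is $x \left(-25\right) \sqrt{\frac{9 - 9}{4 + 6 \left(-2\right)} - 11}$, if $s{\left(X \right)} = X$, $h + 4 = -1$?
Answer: $- 175 i \sqrt{11} \approx - 580.41 i$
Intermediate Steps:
$h = -5$ ($h = -4 - 1 = -5$)
$x = 7$ ($x = \left(-2\right) \left(-5\right) - 3 = 10 - 3 = 7$)
$x \left(-25\right) \sqrt{\frac{9 - 9}{4 + 6 \left(-2\right)} - 11} = 7 \left(-25\right) \sqrt{\frac{9 - 9}{4 + 6 \left(-2\right)} - 11} = - 175 \sqrt{\frac{0}{4 - 12} - 11} = - 175 \sqrt{\frac{0}{-8} - 11} = - 175 \sqrt{0 \left(- \frac{1}{8}\right) - 11} = - 175 \sqrt{0 - 11} = - 175 \sqrt{-11} = - 175 i \sqrt{11}$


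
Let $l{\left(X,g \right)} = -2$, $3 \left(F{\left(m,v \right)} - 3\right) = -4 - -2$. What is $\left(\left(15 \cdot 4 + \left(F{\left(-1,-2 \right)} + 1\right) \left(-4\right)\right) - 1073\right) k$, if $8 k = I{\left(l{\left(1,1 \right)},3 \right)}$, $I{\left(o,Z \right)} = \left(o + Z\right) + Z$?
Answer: $- \frac{3079}{6} \approx -513.17$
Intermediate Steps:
$F{\left(m,v \right)} = \frac{7}{3}$ ($F{\left(m,v \right)} = 3 + \frac{-4 - -2}{3} = 3 + \frac{-4 + 2}{3} = 3 + \frac{1}{3} \left(-2\right) = 3 - \frac{2}{3} = \frac{7}{3}$)
$I{\left(o,Z \right)} = o + 2 Z$ ($I{\left(o,Z \right)} = \left(Z + o\right) + Z = o + 2 Z$)
$k = \frac{1}{2}$ ($k = \frac{-2 + 2 \cdot 3}{8} = \frac{-2 + 6}{8} = \frac{1}{8} \cdot 4 = \frac{1}{2} \approx 0.5$)
$\left(\left(15 \cdot 4 + \left(F{\left(-1,-2 \right)} + 1\right) \left(-4\right)\right) - 1073\right) k = \left(\left(15 \cdot 4 + \left(\frac{7}{3} + 1\right) \left(-4\right)\right) - 1073\right) \frac{1}{2} = \left(\left(60 + \frac{10}{3} \left(-4\right)\right) - 1073\right) \frac{1}{2} = \left(\left(60 - \frac{40}{3}\right) - 1073\right) \frac{1}{2} = \left(\frac{140}{3} - 1073\right) \frac{1}{2} = \left(- \frac{3079}{3}\right) \frac{1}{2} = - \frac{3079}{6}$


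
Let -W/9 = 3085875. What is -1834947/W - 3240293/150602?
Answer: -3322811324603/154912982250 ≈ -21.450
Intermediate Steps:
W = -27772875 (W = -9*3085875 = -27772875)
-1834947/W - 3240293/150602 = -1834947/(-27772875) - 3240293/150602 = -1834947*(-1/27772875) - 3240293*1/150602 = 67961/1028625 - 3240293/150602 = -3322811324603/154912982250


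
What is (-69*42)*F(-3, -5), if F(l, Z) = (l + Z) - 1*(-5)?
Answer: 8694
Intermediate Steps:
F(l, Z) = 5 + Z + l (F(l, Z) = (Z + l) + 5 = 5 + Z + l)
(-69*42)*F(-3, -5) = (-69*42)*(5 - 5 - 3) = -2898*(-3) = 8694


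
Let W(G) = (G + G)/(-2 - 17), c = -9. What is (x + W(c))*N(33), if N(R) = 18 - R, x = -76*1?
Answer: 21390/19 ≈ 1125.8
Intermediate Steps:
W(G) = -2*G/19 (W(G) = (2*G)/(-19) = (2*G)*(-1/19) = -2*G/19)
x = -76
(x + W(c))*N(33) = (-76 - 2/19*(-9))*(18 - 1*33) = (-76 + 18/19)*(18 - 33) = -1426/19*(-15) = 21390/19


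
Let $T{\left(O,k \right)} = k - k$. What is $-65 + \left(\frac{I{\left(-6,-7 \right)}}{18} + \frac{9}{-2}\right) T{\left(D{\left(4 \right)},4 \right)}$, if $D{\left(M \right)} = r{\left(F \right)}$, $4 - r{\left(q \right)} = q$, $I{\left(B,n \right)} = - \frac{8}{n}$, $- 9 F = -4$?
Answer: $-65$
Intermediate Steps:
$F = \frac{4}{9}$ ($F = \left(- \frac{1}{9}\right) \left(-4\right) = \frac{4}{9} \approx 0.44444$)
$r{\left(q \right)} = 4 - q$
$D{\left(M \right)} = \frac{32}{9}$ ($D{\left(M \right)} = 4 - \frac{4}{9} = \frac{32}{9}$)
$T{\left(O,k \right)} = 0$
$-65 + \left(\frac{I{\left(-6,-7 \right)}}{18} + \frac{9}{-2}\right) T{\left(D{\left(4 \right)},4 \right)} = -65 + \left(\frac{\left(-8\right) \frac{1}{-7}}{18} + \frac{9}{-2}\right) 0 = -65 + \left(\left(-8\right) \left(- \frac{1}{7}\right) \frac{1}{18} + 9 \left(- \frac{1}{2}\right)\right) 0 = -65 + \left(\frac{8}{7} \cdot \frac{1}{18} - \frac{9}{2}\right) 0 = -65 + \left(\frac{4}{63} - \frac{9}{2}\right) 0 = -65 - 0 = -65 + 0 = -65$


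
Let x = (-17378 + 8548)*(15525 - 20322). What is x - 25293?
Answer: 42332217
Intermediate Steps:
x = 42357510 (x = -8830*(-4797) = 42357510)
x - 25293 = 42357510 - 25293 = 42332217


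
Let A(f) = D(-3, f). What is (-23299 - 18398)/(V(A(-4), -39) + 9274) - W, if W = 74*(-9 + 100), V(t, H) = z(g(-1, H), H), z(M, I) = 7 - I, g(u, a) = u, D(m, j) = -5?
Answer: -62802577/9320 ≈ -6738.5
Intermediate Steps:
A(f) = -5
V(t, H) = 7 - H
W = 6734 (W = 74*91 = 6734)
(-23299 - 18398)/(V(A(-4), -39) + 9274) - W = (-23299 - 18398)/((7 - 1*(-39)) + 9274) - 1*6734 = -41697/((7 + 39) + 9274) - 6734 = -41697/(46 + 9274) - 6734 = -41697/9320 - 6734 = -62802577/9320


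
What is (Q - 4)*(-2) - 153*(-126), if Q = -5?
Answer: 19296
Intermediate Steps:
(Q - 4)*(-2) - 153*(-126) = (-5 - 4)*(-2) - 153*(-126) = -9*(-2) + 19278 = 18 + 19278 = 19296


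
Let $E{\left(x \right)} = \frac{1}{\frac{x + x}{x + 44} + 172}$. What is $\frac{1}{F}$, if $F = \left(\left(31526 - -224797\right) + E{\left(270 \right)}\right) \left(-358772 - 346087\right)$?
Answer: $- \frac{27274}{4927636605129081} \approx -5.5349 \cdot 10^{-12}$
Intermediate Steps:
$E{\left(x \right)} = \frac{1}{172 + \frac{2 x}{44 + x}}$ ($E{\left(x \right)} = \frac{1}{\frac{2 x}{44 + x} + 172} = \frac{1}{172 + \frac{2 x}{44 + x}}$)
$F = - \frac{4927636605129081}{27274}$ ($F = \left(\left(31526 - -224797\right) + \frac{44 + 270}{2 \left(3784 + 87 \cdot 270\right)}\right) \left(-358772 - 346087\right) = \left(\left(31526 + 224797\right) + \frac{1}{2} \frac{1}{3784 + 23490} \cdot 314\right) \left(-704859\right) = \left(256323 + \frac{1}{2} \cdot \frac{1}{27274} \cdot 314\right) \left(-704859\right) = \left(256323 + \frac{157}{27274}\right) \left(-704859\right) = \frac{6990953659}{27274} \left(-704859\right) = - \frac{4927636605129081}{27274} \approx -1.8067 \cdot 10^{11}$)
$\frac{1}{F} = \frac{1}{- \frac{4927636605129081}{27274}} = - \frac{27274}{4927636605129081}$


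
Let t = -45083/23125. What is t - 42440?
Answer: -981470083/23125 ≈ -42442.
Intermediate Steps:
t = -45083/23125 (t = -45083*1/23125 = -45083/23125 ≈ -1.9495)
t - 42440 = -45083/23125 - 42440 = -981470083/23125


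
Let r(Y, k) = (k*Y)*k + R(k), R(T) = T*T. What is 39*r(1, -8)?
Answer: 4992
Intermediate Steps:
R(T) = T²
r(Y, k) = k² + Y*k² (r(Y, k) = (k*Y)*k + k² = (Y*k)*k + k² = Y*k² + k² = k² + Y*k²)
39*r(1, -8) = 39*((-8)²*(1 + 1)) = 39*(64*2) = 39*128 = 4992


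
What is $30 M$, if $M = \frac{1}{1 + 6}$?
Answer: $\frac{30}{7} \approx 4.2857$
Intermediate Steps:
$M = \frac{1}{7} \approx 0.14286$
$30 M = 30 \cdot \frac{1}{7} = \frac{30}{7}$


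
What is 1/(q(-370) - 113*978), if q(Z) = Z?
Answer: -1/110884 ≈ -9.0184e-6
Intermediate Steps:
1/(q(-370) - 113*978) = 1/(-370 - 113*978) = 1/(-370 - 110514) = 1/(-110884) = -1/110884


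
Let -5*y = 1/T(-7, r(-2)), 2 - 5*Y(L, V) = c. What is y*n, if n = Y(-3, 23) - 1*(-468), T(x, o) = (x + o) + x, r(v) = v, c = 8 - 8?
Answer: 1171/200 ≈ 5.8550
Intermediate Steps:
c = 0
Y(L, V) = ⅖ (Y(L, V) = ⅖ - ⅕*0 = ⅖ + 0 = ⅖)
T(x, o) = o + 2*x (T(x, o) = (o + x) + x = o + 2*x)
n = 2342/5 (n = ⅖ - 1*(-468) = ⅖ + 468 = 2342/5 ≈ 468.40)
y = 1/80 (y = -1/(5*(-2 + 2*(-7))) = -1/(5*(-2 - 14)) = -⅕/(-16) = -⅕*(-1/16) = 1/80 ≈ 0.012500)
y*n = (1/80)*(2342/5) = 1171/200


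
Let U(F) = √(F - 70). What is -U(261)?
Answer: -√191 ≈ -13.820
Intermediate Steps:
U(F) = √(-70 + F)
-U(261) = -√(-70 + 261) = -√191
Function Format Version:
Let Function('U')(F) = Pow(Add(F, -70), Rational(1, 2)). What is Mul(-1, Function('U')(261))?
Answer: Mul(-1, Pow(191, Rational(1, 2))) ≈ -13.820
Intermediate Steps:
Function('U')(F) = Pow(Add(-70, F), Rational(1, 2))
Mul(-1, Function('U')(261)) = Mul(-1, Pow(Add(-70, 261), Rational(1, 2))) = Mul(-1, Pow(191, Rational(1, 2)))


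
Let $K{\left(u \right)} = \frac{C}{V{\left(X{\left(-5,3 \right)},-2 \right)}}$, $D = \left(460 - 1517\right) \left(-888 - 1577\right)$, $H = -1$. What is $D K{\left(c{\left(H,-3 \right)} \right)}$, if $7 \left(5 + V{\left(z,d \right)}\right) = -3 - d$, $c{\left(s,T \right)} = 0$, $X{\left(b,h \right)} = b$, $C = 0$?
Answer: $0$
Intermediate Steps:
$D = 2605505$ ($D = \left(-1057\right) \left(-2465\right) = 2605505$)
$V{\left(z,d \right)} = - \frac{38}{7} - \frac{d}{7}$ ($V{\left(z,d \right)} = -5 + \frac{-3 - d}{7} = -5 - \left(\frac{3}{7} + \frac{d}{7}\right) = - \frac{38}{7} - \frac{d}{7}$)
$K{\left(u \right)} = 0$ ($K{\left(u \right)} = \frac{0}{- \frac{38}{7} - - \frac{2}{7}} = \frac{0}{- \frac{38}{7} + \frac{2}{7}} = \frac{0}{- \frac{36}{7}} = 0 \left(- \frac{7}{36}\right) = 0$)
$D K{\left(c{\left(H,-3 \right)} \right)} = 2605505 \cdot 0 = 0$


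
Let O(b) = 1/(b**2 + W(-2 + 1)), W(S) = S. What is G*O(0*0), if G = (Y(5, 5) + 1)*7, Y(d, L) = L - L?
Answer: -7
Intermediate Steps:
Y(d, L) = 0
O(b) = 1/(-1 + b**2) (O(b) = 1/(b**2 + (-2 + 1)) = 1/(b**2 - 1) = 1/(-1 + b**2))
G = 7 (G = (0 + 1)*7 = 1*7 = 7)
G*O(0*0) = 7/(-1 + (0*0)**2) = 7/(-1 + 0**2) = 7/(-1 + 0) = 7/(-1) = 7*(-1) = -7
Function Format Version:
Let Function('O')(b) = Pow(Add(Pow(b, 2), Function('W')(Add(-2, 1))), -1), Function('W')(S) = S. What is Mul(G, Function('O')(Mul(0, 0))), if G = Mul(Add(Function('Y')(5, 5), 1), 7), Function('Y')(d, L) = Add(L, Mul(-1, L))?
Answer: -7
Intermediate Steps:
Function('Y')(d, L) = 0
Function('O')(b) = Pow(Add(-1, Pow(b, 2)), -1) (Function('O')(b) = Pow(Add(Pow(b, 2), Add(-2, 1)), -1) = Pow(Add(Pow(b, 2), -1), -1) = Pow(Add(-1, Pow(b, 2)), -1))
G = 7 (G = Mul(Add(0, 1), 7) = Mul(1, 7) = 7)
Mul(G, Function('O')(Mul(0, 0))) = Mul(7, Pow(Add(-1, Pow(Mul(0, 0), 2)), -1)) = Mul(7, Pow(Add(-1, Pow(0, 2)), -1)) = Mul(7, Pow(Add(-1, 0), -1)) = Mul(7, Pow(-1, -1)) = Mul(7, -1) = -7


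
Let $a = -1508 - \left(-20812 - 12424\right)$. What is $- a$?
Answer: $-31728$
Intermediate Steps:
$a = 31728$ ($a = -1508 - -33236 = -1508 + 33236 = 31728$)
$- a = \left(-1\right) 31728 = -31728$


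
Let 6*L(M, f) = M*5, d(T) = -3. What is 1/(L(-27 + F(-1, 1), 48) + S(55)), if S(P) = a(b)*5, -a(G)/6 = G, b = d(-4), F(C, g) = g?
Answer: 3/205 ≈ 0.014634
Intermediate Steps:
b = -3
a(G) = -6*G
S(P) = 90 (S(P) = -6*(-3)*5 = 18*5 = 90)
L(M, f) = 5*M/6 (L(M, f) = (M*5)/6 = (5*M)/6 = 5*M/6)
1/(L(-27 + F(-1, 1), 48) + S(55)) = 1/(5*(-27 + 1)/6 + 90) = 1/((5/6)*(-26) + 90) = 1/(-65/3 + 90) = 1/(205/3) = 3/205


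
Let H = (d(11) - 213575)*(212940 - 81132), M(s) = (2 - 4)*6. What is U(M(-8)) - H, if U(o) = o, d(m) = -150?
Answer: 28170664788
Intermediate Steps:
M(s) = -12 (M(s) = -2*6 = -12)
H = -28170664800 (H = (-150 - 213575)*(212940 - 81132) = -213725*131808 = -28170664800)
U(M(-8)) - H = -12 - 1*(-28170664800) = -12 + 28170664800 = 28170664788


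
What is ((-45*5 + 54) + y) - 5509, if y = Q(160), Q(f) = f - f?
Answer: -5680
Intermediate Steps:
Q(f) = 0
y = 0
((-45*5 + 54) + y) - 5509 = ((-45*5 + 54) + 0) - 5509 = ((-225 + 54) + 0) - 5509 = (-171 + 0) - 5509 = -171 - 5509 = -5680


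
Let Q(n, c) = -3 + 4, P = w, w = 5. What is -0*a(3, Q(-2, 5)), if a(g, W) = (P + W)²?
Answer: 0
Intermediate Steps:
P = 5
Q(n, c) = 1
a(g, W) = (5 + W)²
-0*a(3, Q(-2, 5)) = -0*(5 + 1)² = -0*6² = -0*36 = -5881*0 = 0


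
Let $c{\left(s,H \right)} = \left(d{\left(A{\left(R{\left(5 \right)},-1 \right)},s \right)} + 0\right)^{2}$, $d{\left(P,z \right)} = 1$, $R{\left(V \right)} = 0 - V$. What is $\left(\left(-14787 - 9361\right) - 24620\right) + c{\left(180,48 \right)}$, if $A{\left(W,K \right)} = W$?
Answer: $-48767$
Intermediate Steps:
$R{\left(V \right)} = - V$
$c{\left(s,H \right)} = 1$ ($c{\left(s,H \right)} = \left(1 + 0\right)^{2} = 1^{2} = 1$)
$\left(\left(-14787 - 9361\right) - 24620\right) + c{\left(180,48 \right)} = \left(\left(-14787 - 9361\right) - 24620\right) + 1 = \left(-24148 - 24620\right) + 1 = -48768 + 1 = -48767$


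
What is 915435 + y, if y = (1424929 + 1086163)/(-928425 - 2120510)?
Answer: 2791099300633/3048935 ≈ 9.1543e+5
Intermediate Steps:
y = -2511092/3048935 (y = 2511092/(-3048935) = 2511092*(-1/3048935) = -2511092/3048935 ≈ -0.82360)
915435 + y = 915435 - 2511092/3048935 = 2791099300633/3048935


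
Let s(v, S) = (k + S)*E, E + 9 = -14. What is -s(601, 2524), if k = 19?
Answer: 58489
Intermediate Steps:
E = -23 (E = -9 - 14 = -23)
s(v, S) = -437 - 23*S (s(v, S) = (19 + S)*(-23) = -437 - 23*S)
-s(601, 2524) = -(-437 - 23*2524) = -(-437 - 58052) = -1*(-58489) = 58489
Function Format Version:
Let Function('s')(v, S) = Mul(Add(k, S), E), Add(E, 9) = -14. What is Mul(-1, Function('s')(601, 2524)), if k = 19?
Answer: 58489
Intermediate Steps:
E = -23 (E = Add(-9, -14) = -23)
Function('s')(v, S) = Add(-437, Mul(-23, S)) (Function('s')(v, S) = Mul(Add(19, S), -23) = Add(-437, Mul(-23, S)))
Mul(-1, Function('s')(601, 2524)) = Mul(-1, Add(-437, Mul(-23, 2524))) = Mul(-1, Add(-437, -58052)) = Mul(-1, -58489) = 58489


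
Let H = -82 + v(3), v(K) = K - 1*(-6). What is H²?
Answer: 5329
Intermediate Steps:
v(K) = 6 + K (v(K) = K + 6 = 6 + K)
H = -73 (H = -82 + (6 + 3) = -82 + 9 = -73)
H² = (-73)² = 5329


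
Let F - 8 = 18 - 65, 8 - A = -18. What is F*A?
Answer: -1014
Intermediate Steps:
A = 26 (A = 8 - 1*(-18) = 8 + 18 = 26)
F = -39 (F = 8 + (18 - 65) = 8 - 47 = -39)
F*A = -39*26 = -1014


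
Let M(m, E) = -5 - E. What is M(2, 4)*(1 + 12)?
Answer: -117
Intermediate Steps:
M(2, 4)*(1 + 12) = (-5 - 1*4)*(1 + 12) = (-5 - 4)*13 = -9*13 = -117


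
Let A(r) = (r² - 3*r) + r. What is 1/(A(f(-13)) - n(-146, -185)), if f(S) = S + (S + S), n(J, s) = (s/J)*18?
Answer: 73/115062 ≈ 0.00063444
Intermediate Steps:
n(J, s) = 18*s/J
f(S) = 3*S (f(S) = S + 2*S = 3*S)
A(r) = r² - 2*r
1/(A(f(-13)) - n(-146, -185)) = 1/((3*(-13))*(-2 + 3*(-13)) - 18*(-185)/(-146)) = 1/(-39*(-2 - 39) - 18*(-185)*(-1)/146) = 1/(-39*(-41) - 1*1665/73) = 1/(1599 - 1665/73) = 1/(115062/73) = 73/115062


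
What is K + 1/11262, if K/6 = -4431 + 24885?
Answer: 1382117689/11262 ≈ 1.2272e+5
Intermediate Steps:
K = 122724 (K = 6*(-4431 + 24885) = 6*20454 = 122724)
K + 1/11262 = 122724 + 1/11262 = 1382117689/11262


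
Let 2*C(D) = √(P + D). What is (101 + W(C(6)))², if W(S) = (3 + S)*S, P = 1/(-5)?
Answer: 4203621/400 + 6147*√145/100 ≈ 11249.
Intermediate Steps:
P = -⅕ ≈ -0.20000
C(D) = √(-⅕ + D)/2
W(S) = S*(3 + S)
(101 + W(C(6)))² = (101 + (√(-5 + 25*6)/10)*(3 + √(-5 + 25*6)/10))² = (101 + (√(-5 + 150)/10)*(3 + √(-5 + 150)/10))² = (101 + (√145/10)*(3 + √145/10))² = (101 + √145*(3 + √145/10)/10)²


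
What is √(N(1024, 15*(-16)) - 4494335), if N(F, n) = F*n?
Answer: I*√4740095 ≈ 2177.2*I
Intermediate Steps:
√(N(1024, 15*(-16)) - 4494335) = √(1024*(15*(-16)) - 4494335) = √(1024*(-240) - 4494335) = √(-245760 - 4494335) = √(-4740095) = I*√4740095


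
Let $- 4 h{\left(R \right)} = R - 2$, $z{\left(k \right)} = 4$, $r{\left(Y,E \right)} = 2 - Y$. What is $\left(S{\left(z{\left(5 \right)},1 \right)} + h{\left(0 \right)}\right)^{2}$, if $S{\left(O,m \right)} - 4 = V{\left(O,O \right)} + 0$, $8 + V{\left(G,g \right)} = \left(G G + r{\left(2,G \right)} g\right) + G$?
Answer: $\frac{1089}{4} \approx 272.25$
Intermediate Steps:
$V{\left(G,g \right)} = -8 + G + G^{2}$ ($V{\left(G,g \right)} = -8 + \left(\left(G G + \left(2 - 2\right) g\right) + G\right) = -8 + \left(\left(G^{2} + \left(2 - 2\right) g\right) + G\right) = -8 + \left(\left(G^{2} + 0 g\right) + G\right) = -8 + \left(\left(G^{2} + 0\right) + G\right) = -8 + \left(G^{2} + G\right) = -8 + \left(G + G^{2}\right) = -8 + G + G^{2}$)
$h{\left(R \right)} = \frac{1}{2} - \frac{R}{4}$ ($h{\left(R \right)} = - \frac{R - 2}{4} = - \frac{-2 + R}{4} = \frac{1}{2} - \frac{R}{4}$)
$S{\left(O,m \right)} = -4 + O + O^{2}$ ($S{\left(O,m \right)} = 4 + \left(\left(-8 + O + O^{2}\right) + 0\right) = 4 + \left(-8 + O + O^{2}\right) = -4 + O + O^{2}$)
$\left(S{\left(z{\left(5 \right)},1 \right)} + h{\left(0 \right)}\right)^{2} = \left(\left(-4 + 4 + 4^{2}\right) + \left(\frac{1}{2} - 0\right)\right)^{2} = \left(\left(-4 + 4 + 16\right) + \left(\frac{1}{2} + 0\right)\right)^{2} = \left(16 + \frac{1}{2}\right)^{2} = \left(\frac{33}{2}\right)^{2} = \frac{1089}{4}$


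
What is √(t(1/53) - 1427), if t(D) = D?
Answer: I*√4008390/53 ≈ 37.775*I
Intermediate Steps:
√(t(1/53) - 1427) = √(1/53 - 1427) = √(-75630/53) = I*√4008390/53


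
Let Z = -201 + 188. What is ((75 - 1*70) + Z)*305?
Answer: -2440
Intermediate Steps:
Z = -13
((75 - 1*70) + Z)*305 = ((75 - 1*70) - 13)*305 = ((75 - 70) - 13)*305 = (5 - 13)*305 = -8*305 = -2440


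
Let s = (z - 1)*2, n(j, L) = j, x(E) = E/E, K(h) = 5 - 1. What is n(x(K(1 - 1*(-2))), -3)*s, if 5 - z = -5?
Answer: 18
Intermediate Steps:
z = 10 (z = 5 - 1*(-5) = 5 + 5 = 10)
K(h) = 4
x(E) = 1
s = 18 (s = (10 - 1)*2 = 9*2 = 18)
n(x(K(1 - 1*(-2))), -3)*s = 1*18 = 18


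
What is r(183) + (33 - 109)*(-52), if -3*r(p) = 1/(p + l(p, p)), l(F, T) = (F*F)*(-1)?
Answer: 394875937/99918 ≈ 3952.0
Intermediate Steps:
l(F, T) = -F**2 (l(F, T) = F**2*(-1) = -F**2)
r(p) = -1/(3*(p - p**2))
r(183) + (33 - 109)*(-52) = (1/3)/(183*(-1 + 183)) + (33 - 109)*(-52) = (1/3)*(1/183)/182 - 76*(-52) = (1/3)*(1/183)*(1/182) + 3952 = 1/99918 + 3952 = 394875937/99918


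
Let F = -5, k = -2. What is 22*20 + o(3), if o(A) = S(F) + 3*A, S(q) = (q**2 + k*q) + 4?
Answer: 488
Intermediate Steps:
S(q) = 4 + q**2 - 2*q (S(q) = (q**2 - 2*q) + 4 = 4 + q**2 - 2*q)
o(A) = 39 + 3*A (o(A) = (4 + (-5)**2 - 2*(-5)) + 3*A = (4 + 25 + 10) + 3*A = 39 + 3*A)
22*20 + o(3) = 22*20 + (39 + 3*3) = 440 + (39 + 9) = 440 + 48 = 488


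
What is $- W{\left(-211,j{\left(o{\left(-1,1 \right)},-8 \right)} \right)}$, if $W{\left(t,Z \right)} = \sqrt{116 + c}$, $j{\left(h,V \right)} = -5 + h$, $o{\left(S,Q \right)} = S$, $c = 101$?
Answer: $- \sqrt{217} \approx -14.731$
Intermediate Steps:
$W{\left(t,Z \right)} = \sqrt{217}$ ($W{\left(t,Z \right)} = \sqrt{116 + 101} = \sqrt{217}$)
$- W{\left(-211,j{\left(o{\left(-1,1 \right)},-8 \right)} \right)} = - \sqrt{217}$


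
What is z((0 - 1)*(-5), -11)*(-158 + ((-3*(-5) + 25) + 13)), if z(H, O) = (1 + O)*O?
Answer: -11550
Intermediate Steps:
z(H, O) = O*(1 + O)
z((0 - 1)*(-5), -11)*(-158 + ((-3*(-5) + 25) + 13)) = (-11*(1 - 11))*(-158 + ((-3*(-5) + 25) + 13)) = (-11*(-10))*(-158 + ((15 + 25) + 13)) = 110*(-158 + (40 + 13)) = 110*(-158 + 53) = 110*(-105) = -11550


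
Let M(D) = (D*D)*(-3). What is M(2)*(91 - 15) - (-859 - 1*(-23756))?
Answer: -23809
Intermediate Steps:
M(D) = -3*D² (M(D) = D²*(-3) = -3*D²)
M(2)*(91 - 15) - (-859 - 1*(-23756)) = (-3*2²)*(91 - 15) - (-859 - 1*(-23756)) = -3*4*76 - (-859 + 23756) = -12*76 - 1*22897 = -912 - 22897 = -23809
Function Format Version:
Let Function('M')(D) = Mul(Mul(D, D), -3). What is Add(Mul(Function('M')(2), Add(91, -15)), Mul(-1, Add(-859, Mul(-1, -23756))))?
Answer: -23809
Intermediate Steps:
Function('M')(D) = Mul(-3, Pow(D, 2)) (Function('M')(D) = Mul(Pow(D, 2), -3) = Mul(-3, Pow(D, 2)))
Add(Mul(Function('M')(2), Add(91, -15)), Mul(-1, Add(-859, Mul(-1, -23756)))) = Add(Mul(Mul(-3, Pow(2, 2)), Add(91, -15)), Mul(-1, Add(-859, Mul(-1, -23756)))) = Add(Mul(Mul(-3, 4), 76), Mul(-1, Add(-859, 23756))) = Add(Mul(-12, 76), Mul(-1, 22897)) = Add(-912, -22897) = -23809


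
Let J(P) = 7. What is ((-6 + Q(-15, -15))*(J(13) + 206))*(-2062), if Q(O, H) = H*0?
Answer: 2635236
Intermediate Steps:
Q(O, H) = 0
((-6 + Q(-15, -15))*(J(13) + 206))*(-2062) = ((-6 + 0)*(7 + 206))*(-2062) = -6*213*(-2062) = -1278*(-2062) = 2635236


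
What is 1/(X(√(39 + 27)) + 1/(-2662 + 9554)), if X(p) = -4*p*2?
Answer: -6892/200638580735 - 379997312*√66/200638580735 ≈ -0.015386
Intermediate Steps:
X(p) = -8*p
1/(X(√(39 + 27)) + 1/(-2662 + 9554)) = 1/(-8*√(39 + 27) + 1/(-2662 + 9554)) = 1/(-8*√66 + 1/6892) = 1/(1/6892 - 8*√66)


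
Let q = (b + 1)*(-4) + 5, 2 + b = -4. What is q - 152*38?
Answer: -5751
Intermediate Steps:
b = -6 (b = -2 - 4 = -6)
q = 25 (q = (-6 + 1)*(-4) + 5 = -5*(-4) + 5 = 20 + 5 = 25)
q - 152*38 = 25 - 152*38 = 25 - 5776 = -5751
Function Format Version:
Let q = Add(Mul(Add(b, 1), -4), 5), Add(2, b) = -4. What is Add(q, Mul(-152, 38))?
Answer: -5751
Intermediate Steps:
b = -6 (b = Add(-2, -4) = -6)
q = 25 (q = Add(Mul(Add(-6, 1), -4), 5) = Add(Mul(-5, -4), 5) = Add(20, 5) = 25)
Add(q, Mul(-152, 38)) = Add(25, Mul(-152, 38)) = Add(25, -5776) = -5751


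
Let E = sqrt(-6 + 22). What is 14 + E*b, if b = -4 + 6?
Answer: 22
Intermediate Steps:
E = 4 (E = sqrt(16) = 4)
b = 2
14 + E*b = 14 + 4*2 = 14 + 8 = 22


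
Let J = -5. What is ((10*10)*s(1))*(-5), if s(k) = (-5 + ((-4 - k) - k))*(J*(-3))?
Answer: 82500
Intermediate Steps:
s(k) = -135 - 30*k (s(k) = (-5 + ((-4 - k) - k))*(-5*(-3)) = (-5 + (-4 - 2*k))*15 = (-9 - 2*k)*15 = -135 - 30*k)
((10*10)*s(1))*(-5) = ((10*10)*(-135 - 30*1))*(-5) = (100*(-135 - 30))*(-5) = (100*(-165))*(-5) = -16500*(-5) = 82500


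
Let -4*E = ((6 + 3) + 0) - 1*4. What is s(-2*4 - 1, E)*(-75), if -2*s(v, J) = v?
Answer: -675/2 ≈ -337.50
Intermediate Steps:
E = -5/4 (E = -(((6 + 3) + 0) - 1*4)/4 = -((9 + 0) - 4)/4 = -(9 - 4)/4 = -1/4*5 = -5/4 ≈ -1.2500)
s(v, J) = -v/2
s(-2*4 - 1, E)*(-75) = -(-2*4 - 1)/2*(-75) = -(-8 - 1)/2*(-75) = -1/2*(-9)*(-75) = (9/2)*(-75) = -675/2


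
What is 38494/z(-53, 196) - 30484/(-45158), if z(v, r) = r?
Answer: 436071729/2212742 ≈ 197.07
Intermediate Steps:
38494/z(-53, 196) - 30484/(-45158) = 38494/196 - 30484/(-45158) = 38494*(1/196) - 30484*(-1/45158) = 19247/98 + 15242/22579 = 436071729/2212742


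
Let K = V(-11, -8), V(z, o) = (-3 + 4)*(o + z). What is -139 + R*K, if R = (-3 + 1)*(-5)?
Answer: -329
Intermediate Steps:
V(z, o) = o + z (V(z, o) = 1*(o + z) = o + z)
K = -19 (K = -8 - 11 = -19)
R = 10 (R = -2*(-5) = 10)
-139 + R*K = -139 + 10*(-19) = -139 - 190 = -329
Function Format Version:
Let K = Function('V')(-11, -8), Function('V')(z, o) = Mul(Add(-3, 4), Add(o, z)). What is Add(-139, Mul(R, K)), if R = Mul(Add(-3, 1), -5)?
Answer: -329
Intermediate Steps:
Function('V')(z, o) = Add(o, z) (Function('V')(z, o) = Mul(1, Add(o, z)) = Add(o, z))
K = -19 (K = Add(-8, -11) = -19)
R = 10 (R = Mul(-2, -5) = 10)
Add(-139, Mul(R, K)) = Add(-139, Mul(10, -19)) = Add(-139, -190) = -329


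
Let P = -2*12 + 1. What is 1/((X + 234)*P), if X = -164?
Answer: -1/1610 ≈ -0.00062112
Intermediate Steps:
P = -23 (P = -24 + 1 = -23)
1/((X + 234)*P) = 1/((-164 + 234)*(-23)) = 1/(70*(-23)) = 1/(-1610) = -1/1610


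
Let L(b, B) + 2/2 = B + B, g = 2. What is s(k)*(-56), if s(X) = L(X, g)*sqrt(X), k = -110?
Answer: -168*I*sqrt(110) ≈ -1762.0*I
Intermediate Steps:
L(b, B) = -1 + 2*B (L(b, B) = -1 + (B + B) = -1 + 2*B)
s(X) = 3*sqrt(X) (s(X) = (-1 + 2*2)*sqrt(X) = (-1 + 4)*sqrt(X) = 3*sqrt(X))
s(k)*(-56) = (3*sqrt(-110))*(-56) = (3*(I*sqrt(110)))*(-56) = (3*I*sqrt(110))*(-56) = -168*I*sqrt(110)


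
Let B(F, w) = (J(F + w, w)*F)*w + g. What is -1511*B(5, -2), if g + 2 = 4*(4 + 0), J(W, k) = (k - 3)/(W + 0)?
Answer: -139012/3 ≈ -46337.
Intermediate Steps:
J(W, k) = (-3 + k)/W
g = 14 (g = -2 + 4*(4 + 0) = -2 + 4*4 = -2 + 16 = 14)
B(F, w) = 14 + F*w*(-3 + w)/(F + w) (B(F, w) = (((-3 + w)/(F + w))*F)*w + 14 = (F*(-3 + w)/(F + w))*w + 14 = F*w*(-3 + w)/(F + w) + 14 = 14 + F*w*(-3 + w)/(F + w))
-1511*B(5, -2) = -1511*(14*5 + 14*(-2) + 5*(-2)*(-3 - 2))/(5 - 2) = -1511*(70 - 28 + 5*(-2)*(-5))/3 = -1511*(70 - 28 + 50)/3 = -1511*92/3 = -139012/3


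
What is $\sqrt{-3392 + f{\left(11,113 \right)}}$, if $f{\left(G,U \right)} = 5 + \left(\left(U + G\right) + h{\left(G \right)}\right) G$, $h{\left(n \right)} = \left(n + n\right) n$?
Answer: $3 \sqrt{71} \approx 25.278$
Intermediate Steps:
$h{\left(n \right)} = 2 n^{2}$ ($h{\left(n \right)} = 2 n n = 2 n^{2}$)
$f{\left(G,U \right)} = 5 + G \left(G + U + 2 G^{2}\right)$ ($f{\left(G,U \right)} = 5 + \left(\left(U + G\right) + 2 G^{2}\right) G = 5 + \left(\left(G + U\right) + 2 G^{2}\right) G = 5 + \left(G + U + 2 G^{2}\right) G = 5 + G \left(G + U + 2 G^{2}\right)$)
$\sqrt{-3392 + f{\left(11,113 \right)}} = \sqrt{-3392 + \left(5 + 11^{2} + 2 \cdot 11^{3} + 11 \cdot 113\right)} = \sqrt{-3392 + \left(5 + 121 + 2 \cdot 1331 + 1243\right)} = \sqrt{-3392 + \left(5 + 121 + 2662 + 1243\right)} = \sqrt{-3392 + 4031} = \sqrt{639} = 3 \sqrt{71}$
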